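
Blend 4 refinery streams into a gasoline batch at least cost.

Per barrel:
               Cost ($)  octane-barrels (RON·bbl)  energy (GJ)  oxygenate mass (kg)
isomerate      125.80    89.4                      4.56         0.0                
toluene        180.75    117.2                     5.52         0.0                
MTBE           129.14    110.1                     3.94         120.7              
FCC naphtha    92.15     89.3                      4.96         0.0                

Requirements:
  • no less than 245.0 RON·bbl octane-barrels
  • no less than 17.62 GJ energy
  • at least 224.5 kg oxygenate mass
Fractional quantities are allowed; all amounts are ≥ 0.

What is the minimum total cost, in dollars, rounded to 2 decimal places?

Let x1 = barrels of isomerate, x2 = barrels of toluene, x3 = barrels of MTBE, x4 = barrels of FCC naphtha.
min 125.8x1 + 180.75x2 + 129.14x3 + 92.15x4 with:
  89.4x1 + 117.2x2 + 110.1x3 + 89.3x4 ≥ 245   (octane-barrels)
  4.56x1 + 5.52x2 + 3.94x3 + 4.96x4 ≥ 17.62   (energy)
  120.7x3 ≥ 224.5   (oxygenate mass)
  x1, x2, x3, x4 ≥ 0.
The minimum-cost mix takes nothing from isomerate, toluene — only MTBE, FCC naphtha. There the energy and oxygenate mass constraints are tight.
That vertex is x3 = 1.86, x4 = 2.0749.
Total cost: 129.14·1.86 + 92.15·2.0749 = 431.4024.

$431.40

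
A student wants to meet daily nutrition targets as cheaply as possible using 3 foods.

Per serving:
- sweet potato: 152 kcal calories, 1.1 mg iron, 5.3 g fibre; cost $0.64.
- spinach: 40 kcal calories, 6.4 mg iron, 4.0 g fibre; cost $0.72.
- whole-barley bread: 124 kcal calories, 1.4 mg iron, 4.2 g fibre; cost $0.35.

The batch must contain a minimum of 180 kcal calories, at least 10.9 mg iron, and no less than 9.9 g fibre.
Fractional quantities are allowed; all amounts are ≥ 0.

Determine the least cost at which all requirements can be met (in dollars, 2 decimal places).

Let x1 = servings of sweet potato, x2 = servings of spinach, x3 = servings of whole-barley bread.
Minimize 0.64x1 + 0.72x2 + 0.35x3 with:
  152x1 + 40x2 + 124x3 ≥ 180   (calories)
  1.1x1 + 6.4x2 + 1.4x3 ≥ 10.9   (iron)
  5.3x1 + 4x2 + 4.2x3 ≥ 9.9   (fibre)
  x1, x2, x3 ≥ 0.
The cheapest feasible vertex uses only spinach, whole-barley bread; sweet potato is not used. There the calories and iron constraints are tight.
Solving gives x2 = 1.491, x3 = 0.9707.
Hence cost = 0.72·1.491 + 0.35·0.9707 = $1.4133.

$1.41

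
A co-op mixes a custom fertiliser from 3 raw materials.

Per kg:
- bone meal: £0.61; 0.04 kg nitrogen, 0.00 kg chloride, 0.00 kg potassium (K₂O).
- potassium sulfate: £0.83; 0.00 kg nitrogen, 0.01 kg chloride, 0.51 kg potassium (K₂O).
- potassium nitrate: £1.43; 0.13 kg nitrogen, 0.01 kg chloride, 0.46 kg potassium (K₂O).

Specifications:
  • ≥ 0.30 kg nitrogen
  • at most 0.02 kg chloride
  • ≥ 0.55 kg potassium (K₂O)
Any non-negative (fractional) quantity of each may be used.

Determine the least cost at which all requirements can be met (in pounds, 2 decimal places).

Let x1 = kg of bone meal, x2 = kg of potassium sulfate, x3 = kg of potassium nitrate.
Minimize 0.61x1 + 0.83x2 + 1.43x3 subject to:
  0.04x1 + 0.13x3 ≥ 0.3   (nitrogen)
  0.01x2 + 0.01x3 ≤ 0.02   (chloride)
  0.51x2 + 0.46x3 ≥ 0.55   (potassium (K₂O))
  x1, x2, x3 ≥ 0.
The cheapest feasible vertex uses only bone meal, potassium nitrate; potassium sulfate is not used. Binding constraints: nitrogen and chloride.
Optimal quantities: bone meal = 1 kg, potassium nitrate = 2 kg.
Total cost: 0.61·1 + 1.43·2 = 3.4700.

£3.47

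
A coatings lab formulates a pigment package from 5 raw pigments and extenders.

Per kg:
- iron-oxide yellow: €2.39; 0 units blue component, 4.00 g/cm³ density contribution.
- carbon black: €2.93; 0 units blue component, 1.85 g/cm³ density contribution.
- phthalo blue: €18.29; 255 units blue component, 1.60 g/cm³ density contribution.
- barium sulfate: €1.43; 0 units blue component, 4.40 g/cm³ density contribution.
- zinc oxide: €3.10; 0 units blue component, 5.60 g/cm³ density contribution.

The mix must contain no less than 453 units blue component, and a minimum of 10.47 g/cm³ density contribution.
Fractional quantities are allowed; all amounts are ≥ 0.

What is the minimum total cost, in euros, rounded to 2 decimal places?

€34.97

Set it up as a linear program. Let x1 = kg of iron-oxide yellow, x2 = kg of carbon black, x3 = kg of phthalo blue, x4 = kg of barium sulfate, x5 = kg of zinc oxide.
min 2.39x1 + 2.93x2 + 18.29x3 + 1.43x4 + 3.1x5 s.t.:
  255x3 ≥ 453   (blue component)
  4x1 + 1.85x2 + 1.6x3 + 4.4x4 + 5.6x5 ≥ 10.47   (density contribution)
  x1, x2, x3, x4, x5 ≥ 0.
The optimal basis is {phthalo blue, barium sulfate}; iron-oxide yellow, carbon black, zinc oxide drop out. There the blue component and density contribution constraints are tight.
Optimal quantities: phthalo blue = 1.7765 kg, barium sulfate = 1.7336 kg.
Objective = 18.29·1.7765 + 1.43·1.7336 = 34.9712.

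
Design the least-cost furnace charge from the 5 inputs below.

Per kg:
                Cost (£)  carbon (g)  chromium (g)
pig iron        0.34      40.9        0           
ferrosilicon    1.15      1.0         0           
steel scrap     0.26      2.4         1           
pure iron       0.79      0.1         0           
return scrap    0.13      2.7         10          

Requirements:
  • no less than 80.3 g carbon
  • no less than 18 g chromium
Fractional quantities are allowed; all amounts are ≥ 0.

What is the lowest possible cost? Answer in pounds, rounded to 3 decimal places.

£0.861

Let x1 = kg of pig iron, x2 = kg of ferrosilicon, x3 = kg of steel scrap, x4 = kg of pure iron, x5 = kg of return scrap.
Minimize 0.34x1 + 1.15x2 + 0.26x3 + 0.79x4 + 0.13x5 with:
  40.9x1 + 1x2 + 2.4x3 + 0.1x4 + 2.7x5 ≥ 80.3   (carbon)
  1x3 + 10x5 ≥ 18   (chromium)
  x1, x2, x3, x4, x5 ≥ 0.
The cheapest feasible vertex uses only pig iron, return scrap; ferrosilicon, steel scrap, pure iron are not used. The carbon and chromium requirements are met with equality.
That vertex is x1 = 1.844, x5 = 1.8.
Hence cost = 0.34·1.844 + 0.13·1.8 = £0.86096.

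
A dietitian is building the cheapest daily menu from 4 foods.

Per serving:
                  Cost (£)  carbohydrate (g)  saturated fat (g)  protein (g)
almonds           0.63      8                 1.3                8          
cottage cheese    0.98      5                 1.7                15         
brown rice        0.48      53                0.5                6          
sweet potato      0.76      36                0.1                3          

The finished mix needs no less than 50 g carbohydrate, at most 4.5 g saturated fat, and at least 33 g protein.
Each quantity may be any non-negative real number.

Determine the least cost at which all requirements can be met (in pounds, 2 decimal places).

This is a linear program. Let x1 = servings of almonds, x2 = servings of cottage cheese, x3 = servings of brown rice, x4 = servings of sweet potato.
Minimize 0.63x1 + 0.98x2 + 0.48x3 + 0.76x4 with:
  8x1 + 5x2 + 53x3 + 36x4 ≥ 50   (carbohydrate)
  1.3x1 + 1.7x2 + 0.5x3 + 0.1x4 ≤ 4.5   (saturated fat)
  8x1 + 15x2 + 6x3 + 3x4 ≥ 33   (protein)
  x1, x2, x3, x4 ≥ 0.
The cheapest feasible vertex uses only cottage cheese, brown rice; almonds, sweet potato are not used. There the carbohydrate and protein constraints are tight.
So cottage cheese = 1.894 servings, brown rice = 0.7647 servings.
Cost = 0.98·1.894 + 0.48·0.7647 = 2.2232.

£2.22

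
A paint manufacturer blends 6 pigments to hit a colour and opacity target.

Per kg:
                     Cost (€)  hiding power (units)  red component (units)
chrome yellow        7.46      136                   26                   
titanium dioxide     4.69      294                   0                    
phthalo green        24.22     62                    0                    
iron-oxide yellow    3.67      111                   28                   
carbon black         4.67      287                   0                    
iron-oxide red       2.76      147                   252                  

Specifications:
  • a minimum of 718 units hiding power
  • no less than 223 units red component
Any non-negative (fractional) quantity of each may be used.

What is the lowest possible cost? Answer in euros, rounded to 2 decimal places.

€11.82

Let x1 = kg of chrome yellow, x2 = kg of titanium dioxide, x3 = kg of phthalo green, x4 = kg of iron-oxide yellow, x5 = kg of carbon black, x6 = kg of iron-oxide red.
min 7.46x1 + 4.69x2 + 24.22x3 + 3.67x4 + 4.67x5 + 2.76x6 with:
  136x1 + 294x2 + 62x3 + 111x4 + 287x5 + 147x6 ≥ 718   (hiding power)
  26x1 + 28x4 + 252x6 ≥ 223   (red component)
  x1, x2, x3, x4, x5, x6 ≥ 0.
The optimal basis is {titanium dioxide, iron-oxide red}; chrome yellow, phthalo green, iron-oxide yellow, carbon black drop out. Binding constraints: hiding power and red component.
Solving gives x2 = 2, x6 = 0.8849.
Total cost: 4.69·2 + 2.76·0.8849 = 11.8223.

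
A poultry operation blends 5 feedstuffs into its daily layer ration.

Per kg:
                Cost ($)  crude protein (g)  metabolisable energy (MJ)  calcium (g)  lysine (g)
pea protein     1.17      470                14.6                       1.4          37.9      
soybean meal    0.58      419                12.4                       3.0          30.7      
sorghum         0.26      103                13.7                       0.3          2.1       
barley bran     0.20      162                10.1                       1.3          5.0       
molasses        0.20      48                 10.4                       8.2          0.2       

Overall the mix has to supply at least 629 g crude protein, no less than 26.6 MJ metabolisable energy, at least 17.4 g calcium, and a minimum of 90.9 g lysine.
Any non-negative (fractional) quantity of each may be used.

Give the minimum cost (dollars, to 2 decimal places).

Let x1 = kg of pea protein, x2 = kg of soybean meal, x3 = kg of sorghum, x4 = kg of barley bran, x5 = kg of molasses.
min 1.17x1 + 0.58x2 + 0.26x3 + 0.2x4 + 0.2x5 subject to:
  470x1 + 419x2 + 103x3 + 162x4 + 48x5 ≥ 629   (crude protein)
  14.6x1 + 12.4x2 + 13.7x3 + 10.1x4 + 10.4x5 ≥ 26.6   (metabolisable energy)
  1.4x1 + 3x2 + 0.3x3 + 1.3x4 + 8.2x5 ≥ 17.4   (calcium)
  37.9x1 + 30.7x2 + 2.1x3 + 5x4 + 0.2x5 ≥ 90.9   (lysine)
  x1, x2, x3, x4, x5 ≥ 0.
The cheapest feasible vertex uses only soybean meal, molasses; pea protein, sorghum, barley bran are not used. The calcium and lysine requirements are met with equality.
So soybean meal = 2.954 kg, molasses = 1.041 kg.
Hence cost = 0.58·2.954 + 0.2·1.041 = $1.9215.

$1.92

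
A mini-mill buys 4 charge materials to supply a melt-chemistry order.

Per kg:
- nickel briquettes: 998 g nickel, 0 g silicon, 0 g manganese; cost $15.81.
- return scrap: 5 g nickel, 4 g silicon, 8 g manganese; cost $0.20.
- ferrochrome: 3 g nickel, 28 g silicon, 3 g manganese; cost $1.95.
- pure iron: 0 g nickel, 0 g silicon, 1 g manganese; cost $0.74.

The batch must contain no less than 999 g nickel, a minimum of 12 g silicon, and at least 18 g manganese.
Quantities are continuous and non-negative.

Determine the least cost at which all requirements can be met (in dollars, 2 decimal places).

This is a linear program. Let x1 = kg of nickel briquettes, x2 = kg of return scrap, x3 = kg of ferrochrome, x4 = kg of pure iron.
Minimise 15.81x1 + 0.2x2 + 1.95x3 + 0.74x4 s.t.:
  998x1 + 5x2 + 3x3 ≥ 999   (nickel)
  4x2 + 28x3 ≥ 12   (silicon)
  8x2 + 3x3 + 1x4 ≥ 18   (manganese)
  x1, x2, x3, x4 ≥ 0.
The minimum-cost mix takes nothing from ferrochrome, pure iron — only nickel briquettes, return scrap. The nickel and silicon requirements are met with equality.
Solving gives x1 = 0.986, x2 = 3.
Objective = 15.81·0.986 + 0.2·3 = 16.1887.

$16.19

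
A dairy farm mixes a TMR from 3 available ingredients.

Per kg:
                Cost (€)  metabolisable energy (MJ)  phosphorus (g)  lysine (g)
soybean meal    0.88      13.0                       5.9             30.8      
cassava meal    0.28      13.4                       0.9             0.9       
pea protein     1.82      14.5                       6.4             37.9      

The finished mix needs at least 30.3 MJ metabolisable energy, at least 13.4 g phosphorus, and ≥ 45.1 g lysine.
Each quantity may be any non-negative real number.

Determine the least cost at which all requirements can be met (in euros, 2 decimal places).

Treat it as an LP. Let x1 = kg of soybean meal, x2 = kg of cassava meal, x3 = kg of pea protein.
Minimize 0.88x1 + 0.28x2 + 1.82x3 with:
  13x1 + 13.4x2 + 14.5x3 ≥ 30.3   (metabolisable energy)
  5.9x1 + 0.9x2 + 6.4x3 ≥ 13.4   (phosphorus)
  30.8x1 + 0.9x2 + 37.9x3 ≥ 45.1   (lysine)
  x1, x2, x3 ≥ 0.
The cheapest feasible vertex uses only soybean meal, cassava meal; pea protein is not used. The metabolisable energy and phosphorus requirements are met with equality.
That vertex is x1 = 2.261, x2 = 0.06784.
Total cost: 0.88·2.261 + 0.28·0.06784 = 2.0087.

€2.01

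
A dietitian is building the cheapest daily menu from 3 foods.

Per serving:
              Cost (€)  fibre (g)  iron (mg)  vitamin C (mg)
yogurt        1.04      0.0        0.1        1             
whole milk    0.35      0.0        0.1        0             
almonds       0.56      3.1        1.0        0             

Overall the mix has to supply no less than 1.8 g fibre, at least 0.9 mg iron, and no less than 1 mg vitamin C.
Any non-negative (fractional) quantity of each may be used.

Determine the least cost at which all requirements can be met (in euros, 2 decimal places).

Set it up as a linear program. Let x1 = servings of yogurt, x2 = servings of whole milk, x3 = servings of almonds.
min 1.04x1 + 0.35x2 + 0.56x3 subject to:
  3.1x3 ≥ 1.8   (fibre)
  0.1x1 + 0.1x2 + 1x3 ≥ 0.9   (iron)
  1x1 ≥ 1   (vitamin C)
  x1, x2, x3 ≥ 0.
The optimal basis is {yogurt, almonds}; whole milk drops out. There the iron and vitamin C constraints are tight.
Solving gives x1 = 1, x3 = 0.8.
Hence cost = 1.04·1 + 0.56·0.8 = €1.4880.

€1.49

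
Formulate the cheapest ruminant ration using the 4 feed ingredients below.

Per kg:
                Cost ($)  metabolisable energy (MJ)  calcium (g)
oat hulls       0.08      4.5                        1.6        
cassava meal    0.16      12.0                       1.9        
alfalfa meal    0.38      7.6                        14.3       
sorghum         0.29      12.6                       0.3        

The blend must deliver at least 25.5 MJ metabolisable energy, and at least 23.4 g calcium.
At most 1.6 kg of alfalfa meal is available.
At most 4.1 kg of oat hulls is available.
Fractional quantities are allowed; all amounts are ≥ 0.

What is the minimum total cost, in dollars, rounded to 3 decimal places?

$0.752

Let x1 = kg of oat hulls, x2 = kg of cassava meal, x3 = kg of alfalfa meal, x4 = kg of sorghum.
Minimise 0.08x1 + 0.16x2 + 0.38x3 + 0.29x4 s.t.:
  4.5x1 + 12x2 + 7.6x3 + 12.6x4 ≥ 25.5   (metabolisable energy)
  1.6x1 + 1.9x2 + 14.3x3 + 0.3x4 ≥ 23.4   (calcium)
  x3 ≤ 1.6
  x1 ≤ 4.1
  x1, x2, x3, x4 ≥ 0.
At the optimum only cassava meal, alfalfa meal are positive (oat hulls, sorghum = 0). The metabolisable energy and calcium requirements are met with equality.
Optimal quantities: cassava meal = 1.189 kg, alfalfa meal = 1.478 kg.
Total cost: 0.16·1.189 + 0.38·1.478 = 0.75188.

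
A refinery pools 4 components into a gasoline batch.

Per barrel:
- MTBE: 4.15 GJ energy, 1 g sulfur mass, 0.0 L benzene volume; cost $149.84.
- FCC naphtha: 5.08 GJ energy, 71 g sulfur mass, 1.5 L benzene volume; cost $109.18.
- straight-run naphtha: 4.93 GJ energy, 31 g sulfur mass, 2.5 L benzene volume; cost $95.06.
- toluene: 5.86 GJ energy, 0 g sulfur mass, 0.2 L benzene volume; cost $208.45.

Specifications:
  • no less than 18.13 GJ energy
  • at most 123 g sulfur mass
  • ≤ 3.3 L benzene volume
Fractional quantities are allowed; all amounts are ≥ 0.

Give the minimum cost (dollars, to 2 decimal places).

$507.73

Set it up as a linear program. Let x1 = barrels of MTBE, x2 = barrels of FCC naphtha, x3 = barrels of straight-run naphtha, x4 = barrels of toluene.
Minimize 149.84x1 + 109.18x2 + 95.06x3 + 208.45x4 subject to:
  4.15x1 + 5.08x2 + 4.93x3 + 5.86x4 ≥ 18.13   (energy)
  1x1 + 71x2 + 31x3 ≤ 123   (sulfur mass)
  1.5x2 + 2.5x3 + 0.2x4 ≤ 3.3   (benzene volume)
  x1, x2, x3, x4 ≥ 0.
The minimum-cost mix takes nothing from toluene — only MTBE, FCC naphtha, straight-run naphtha. The energy, sulfur mass, benzene volume requirements are met with equality.
That vertex is x1 = 2.01934, x2 = 1.52788, x3 = 0.403275.
Cost = 149.84·2.01934 + 109.18·1.52788 + 95.06·0.403275 = 507.7272.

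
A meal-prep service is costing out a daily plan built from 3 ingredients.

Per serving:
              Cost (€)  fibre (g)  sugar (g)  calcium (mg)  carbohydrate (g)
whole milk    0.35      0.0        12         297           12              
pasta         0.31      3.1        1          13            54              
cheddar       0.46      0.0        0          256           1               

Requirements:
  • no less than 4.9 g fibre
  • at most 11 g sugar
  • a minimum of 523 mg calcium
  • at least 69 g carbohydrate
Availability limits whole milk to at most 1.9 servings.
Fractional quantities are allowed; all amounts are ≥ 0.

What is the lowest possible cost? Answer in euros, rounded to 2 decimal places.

€1.25

This is a linear program. Let x1 = servings of whole milk, x2 = servings of pasta, x3 = servings of cheddar.
Minimise 0.35x1 + 0.31x2 + 0.46x3 with:
  3.1x2 ≥ 4.9   (fibre)
  12x1 + 1x2 ≤ 11   (sugar)
  297x1 + 13x2 + 256x3 ≥ 523   (calcium)
  12x1 + 54x2 + 1x3 ≥ 69   (carbohydrate)
  x1 ≤ 1.9
  x1, x2, x3 ≥ 0.
All 3 inputs are positive at the optimum. The fibre, sugar, calcium requirements are met with equality.
Optimal quantities: whole milk = 0.7849 servings, pasta = 1.581 servings, cheddar = 1.052 servings.
Objective = 0.35·0.7849 + 0.31·1.581 + 0.46·1.052 = 1.2487.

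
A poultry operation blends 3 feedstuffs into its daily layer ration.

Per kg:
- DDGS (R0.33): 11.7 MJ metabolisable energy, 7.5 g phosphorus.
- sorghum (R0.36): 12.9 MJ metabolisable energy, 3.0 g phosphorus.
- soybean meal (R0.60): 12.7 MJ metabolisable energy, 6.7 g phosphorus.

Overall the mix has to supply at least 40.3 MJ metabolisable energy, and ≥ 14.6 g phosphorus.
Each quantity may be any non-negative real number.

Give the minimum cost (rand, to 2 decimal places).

Let x1 = kg of DDGS, x2 = kg of sorghum, x3 = kg of soybean meal.
Minimise 0.33x1 + 0.36x2 + 0.6x3 subject to:
  11.7x1 + 12.9x2 + 12.7x3 ≥ 40.3   (metabolisable energy)
  7.5x1 + 3x2 + 6.7x3 ≥ 14.6   (phosphorus)
  x1, x2, x3 ≥ 0.
At the optimum only DDGS, sorghum are positive (soybean meal = 0). Binding constraints: metabolisable energy and phosphorus.
Optimal quantities: DDGS = 1.094 kg, sorghum = 2.132 kg.
Total cost: 0.33·1.094 + 0.36·2.132 = 1.1285.

R1.13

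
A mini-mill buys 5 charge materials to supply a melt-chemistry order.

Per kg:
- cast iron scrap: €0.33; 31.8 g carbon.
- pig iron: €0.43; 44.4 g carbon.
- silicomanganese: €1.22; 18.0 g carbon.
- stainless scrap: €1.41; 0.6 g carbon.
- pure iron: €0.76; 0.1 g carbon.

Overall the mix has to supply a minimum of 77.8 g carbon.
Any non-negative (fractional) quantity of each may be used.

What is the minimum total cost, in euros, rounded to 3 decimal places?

€0.753

Set it up as a linear program. Let x1 = kg of cast iron scrap, x2 = kg of pig iron, x3 = kg of silicomanganese, x4 = kg of stainless scrap, x5 = kg of pure iron.
Minimise 0.33x1 + 0.43x2 + 1.22x3 + 1.41x4 + 0.76x5 s.t.:
  31.8x1 + 44.4x2 + 18x3 + 0.6x4 + 0.1x5 ≥ 77.8   (carbon)
  x1, x2, x3, x4, x5 ≥ 0.
The optimal basis is {pig iron}; cast iron scrap, silicomanganese, stainless scrap, pure iron drop out. Binding constraint: carbon.
Solving gives x2 = 1.752.
Hence cost = 0.43·1.752 = €0.75336.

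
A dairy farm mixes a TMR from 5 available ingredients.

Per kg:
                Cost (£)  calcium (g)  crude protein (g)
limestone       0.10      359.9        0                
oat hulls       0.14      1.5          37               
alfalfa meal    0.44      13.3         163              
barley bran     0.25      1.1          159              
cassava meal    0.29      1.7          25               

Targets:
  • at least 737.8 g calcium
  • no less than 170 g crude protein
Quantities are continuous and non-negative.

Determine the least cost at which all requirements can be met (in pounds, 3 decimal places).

£0.472

Let x1 = kg of limestone, x2 = kg of oat hulls, x3 = kg of alfalfa meal, x4 = kg of barley bran, x5 = kg of cassava meal.
min 0.1x1 + 0.14x2 + 0.44x3 + 0.25x4 + 0.29x5 with:
  359.9x1 + 1.5x2 + 13.3x3 + 1.1x4 + 1.7x5 ≥ 737.8   (calcium)
  37x2 + 163x3 + 159x4 + 25x5 ≥ 170   (crude protein)
  x1, x2, x3, x4, x5 ≥ 0.
The optimal basis is {limestone, barley bran}; oat hulls, alfalfa meal, cassava meal drop out. There the calcium and crude protein constraints are tight.
That vertex is x1 = 2.047, x4 = 1.069.
Hence cost = 0.1·2.047 + 0.25·1.069 = £0.47195.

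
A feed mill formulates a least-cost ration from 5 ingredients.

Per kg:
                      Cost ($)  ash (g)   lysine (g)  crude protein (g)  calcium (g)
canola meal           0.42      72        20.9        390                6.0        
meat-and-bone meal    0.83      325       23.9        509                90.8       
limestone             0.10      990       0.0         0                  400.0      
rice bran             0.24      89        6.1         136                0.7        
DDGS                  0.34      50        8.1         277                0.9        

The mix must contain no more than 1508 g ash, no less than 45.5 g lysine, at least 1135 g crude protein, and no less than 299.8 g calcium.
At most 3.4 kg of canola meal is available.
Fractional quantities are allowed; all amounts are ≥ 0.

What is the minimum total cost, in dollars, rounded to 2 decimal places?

Let x1 = kg of canola meal, x2 = kg of meat-and-bone meal, x3 = kg of limestone, x4 = kg of rice bran, x5 = kg of DDGS.
min 0.42x1 + 0.83x2 + 0.1x3 + 0.24x4 + 0.34x5 with:
  72x1 + 325x2 + 990x3 + 89x4 + 50x5 ≤ 1508   (ash)
  20.9x1 + 23.9x2 + 6.1x4 + 8.1x5 ≥ 45.5   (lysine)
  390x1 + 509x2 + 136x4 + 277x5 ≥ 1135   (crude protein)
  6x1 + 90.8x2 + 400x3 + 0.7x4 + 0.9x5 ≥ 299.8   (calcium)
  x1 ≤ 3.4
  x1, x2, x3, x4, x5 ≥ 0.
The cheapest feasible vertex uses only canola meal, limestone; meat-and-bone meal, rice bran, DDGS are not used. The crude protein and calcium requirements are met with equality.
Solving gives x1 = 2.91, x3 = 0.7058.
Cost = 0.42·2.91 + 0.1·0.7058 = 1.2928.

$1.29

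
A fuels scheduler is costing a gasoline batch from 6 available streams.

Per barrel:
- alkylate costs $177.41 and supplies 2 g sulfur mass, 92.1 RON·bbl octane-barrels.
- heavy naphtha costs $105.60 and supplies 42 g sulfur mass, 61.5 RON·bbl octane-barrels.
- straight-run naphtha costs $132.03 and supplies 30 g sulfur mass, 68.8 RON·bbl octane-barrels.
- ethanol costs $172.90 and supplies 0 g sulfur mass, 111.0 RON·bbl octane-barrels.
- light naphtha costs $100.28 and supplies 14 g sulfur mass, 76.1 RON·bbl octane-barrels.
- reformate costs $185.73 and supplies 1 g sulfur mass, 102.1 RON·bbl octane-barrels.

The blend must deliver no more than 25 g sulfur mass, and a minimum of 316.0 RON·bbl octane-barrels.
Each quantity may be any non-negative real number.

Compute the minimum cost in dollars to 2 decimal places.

$459.62

This is a linear program. Let x1 = barrels of alkylate, x2 = barrels of heavy naphtha, x3 = barrels of straight-run naphtha, x4 = barrels of ethanol, x5 = barrels of light naphtha, x6 = barrels of reformate.
Minimise 177.41x1 + 105.6x2 + 132.03x3 + 172.9x4 + 100.28x5 + 185.73x6 subject to:
  2x1 + 42x2 + 30x3 + 14x5 + 1x6 ≤ 25   (sulfur mass)
  92.1x1 + 61.5x2 + 68.8x3 + 111x4 + 76.1x5 + 102.1x6 ≥ 316   (octane-barrels)
  x1, x2, x3, x4, x5, x6 ≥ 0.
At the optimum only ethanol, light naphtha are positive (alkylate, heavy naphtha, straight-run naphtha, reformate = 0). There the sulfur mass and octane-barrels constraints are tight.
Optimal quantities: ethanol = 1.6226 barrels, light naphtha = 1.7857 barrels.
Objective = 172.9·1.6226 + 100.28·1.7857 = 459.6175.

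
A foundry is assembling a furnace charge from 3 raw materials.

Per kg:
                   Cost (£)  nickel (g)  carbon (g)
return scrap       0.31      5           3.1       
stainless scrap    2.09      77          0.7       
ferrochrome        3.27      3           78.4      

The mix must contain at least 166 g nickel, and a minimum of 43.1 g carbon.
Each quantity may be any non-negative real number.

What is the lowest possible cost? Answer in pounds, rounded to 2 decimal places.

Set it up as a linear program. Let x1 = kg of return scrap, x2 = kg of stainless scrap, x3 = kg of ferrochrome.
Minimise 0.31x1 + 2.09x2 + 3.27x3 s.t.:
  5x1 + 77x2 + 3x3 ≥ 166   (nickel)
  3.1x1 + 0.7x2 + 78.4x3 ≥ 43.1   (carbon)
  x1, x2, x3 ≥ 0.
The optimal basis is {stainless scrap, ferrochrome}; return scrap drops out. The nickel and carbon requirements are met with equality.
Optimal quantities: stainless scrap = 2.135 kg, ferrochrome = 0.5307 kg.
Objective = 2.09·2.135 + 3.27·0.5307 = 6.1975.

£6.20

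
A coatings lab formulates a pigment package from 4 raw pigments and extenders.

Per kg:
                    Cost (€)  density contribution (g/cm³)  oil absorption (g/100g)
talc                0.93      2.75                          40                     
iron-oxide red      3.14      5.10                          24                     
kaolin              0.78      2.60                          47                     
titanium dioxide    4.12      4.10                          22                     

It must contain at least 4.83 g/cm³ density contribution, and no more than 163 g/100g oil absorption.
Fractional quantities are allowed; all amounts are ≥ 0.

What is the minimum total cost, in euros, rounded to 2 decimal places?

€1.45

This is a linear program. Let x1 = kg of talc, x2 = kg of iron-oxide red, x3 = kg of kaolin, x4 = kg of titanium dioxide.
Minimise 0.93x1 + 3.14x2 + 0.78x3 + 4.12x4 with:
  2.75x1 + 5.1x2 + 2.6x3 + 4.1x4 ≥ 4.83   (density contribution)
  40x1 + 24x2 + 47x3 + 22x4 ≤ 163   (oil absorption)
  x1, x2, x3, x4 ≥ 0.
The optimal basis is {kaolin}; talc, iron-oxide red, titanium dioxide drop out. Binding constraint: density contribution.
That vertex is x3 = 1.858.
Cost = 0.78·1.858 = 1.4492.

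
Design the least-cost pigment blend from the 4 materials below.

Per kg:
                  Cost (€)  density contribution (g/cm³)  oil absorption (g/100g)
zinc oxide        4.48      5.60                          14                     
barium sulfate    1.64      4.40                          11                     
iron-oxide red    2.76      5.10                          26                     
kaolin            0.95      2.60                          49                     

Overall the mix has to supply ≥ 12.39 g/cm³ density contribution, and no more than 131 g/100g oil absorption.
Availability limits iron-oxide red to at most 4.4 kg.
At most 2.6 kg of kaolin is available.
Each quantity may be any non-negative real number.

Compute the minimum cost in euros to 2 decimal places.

Treat it as an LP. Let x1 = kg of zinc oxide, x2 = kg of barium sulfate, x3 = kg of iron-oxide red, x4 = kg of kaolin.
min 4.48x1 + 1.64x2 + 2.76x3 + 0.95x4 s.t.:
  5.6x1 + 4.4x2 + 5.1x3 + 2.6x4 ≥ 12.39   (density contribution)
  14x1 + 11x2 + 26x3 + 49x4 ≤ 131   (oil absorption)
  x3 ≤ 4.4
  x4 ≤ 2.6
  x1, x2, x3, x4 ≥ 0.
The minimum-cost mix takes nothing from zinc oxide, iron-oxide red — only barium sulfate, kaolin. The density contribution and oil absorption requirements are met with equality.
That vertex is x2 = 1.425, x4 = 2.354.
Hence cost = 1.64·1.425 + 0.95·2.354 = €4.5733.

€4.57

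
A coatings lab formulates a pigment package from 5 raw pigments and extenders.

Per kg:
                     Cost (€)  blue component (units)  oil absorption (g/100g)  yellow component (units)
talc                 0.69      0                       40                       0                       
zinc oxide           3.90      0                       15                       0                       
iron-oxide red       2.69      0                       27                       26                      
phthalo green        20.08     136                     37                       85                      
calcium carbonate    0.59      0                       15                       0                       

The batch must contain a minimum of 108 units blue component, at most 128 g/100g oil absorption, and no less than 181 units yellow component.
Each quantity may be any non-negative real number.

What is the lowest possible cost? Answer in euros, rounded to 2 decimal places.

€31.93

Let x1 = kg of talc, x2 = kg of zinc oxide, x3 = kg of iron-oxide red, x4 = kg of phthalo green, x5 = kg of calcium carbonate.
min 0.69x1 + 3.9x2 + 2.69x3 + 20.08x4 + 0.59x5 subject to:
  136x4 ≥ 108   (blue component)
  40x1 + 15x2 + 27x3 + 37x4 + 15x5 ≤ 128   (oil absorption)
  26x3 + 85x4 ≥ 181   (yellow component)
  x1, x2, x3, x4, x5 ≥ 0.
At the optimum only iron-oxide red, phthalo green are positive (talc, zinc oxide, calcium carbonate = 0). Binding constraints: oil absorption and yellow component.
That vertex is x3 = 3.138, x4 = 1.17.
Cost = 2.69·3.138 + 20.08·1.17 = 31.9348.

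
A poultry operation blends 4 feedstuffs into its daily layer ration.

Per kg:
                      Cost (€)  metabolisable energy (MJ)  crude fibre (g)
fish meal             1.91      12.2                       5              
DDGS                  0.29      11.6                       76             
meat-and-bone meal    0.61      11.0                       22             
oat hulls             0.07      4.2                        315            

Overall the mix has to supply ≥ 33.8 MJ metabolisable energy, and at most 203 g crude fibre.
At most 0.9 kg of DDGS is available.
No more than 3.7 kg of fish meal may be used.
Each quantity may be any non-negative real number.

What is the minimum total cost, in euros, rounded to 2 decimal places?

€1.51

Let x1 = kg of fish meal, x2 = kg of DDGS, x3 = kg of meat-and-bone meal, x4 = kg of oat hulls.
Minimize 1.91x1 + 0.29x2 + 0.61x3 + 0.07x4 s.t.:
  12.2x1 + 11.6x2 + 11x3 + 4.2x4 ≥ 33.8   (metabolisable energy)
  5x1 + 76x2 + 22x3 + 315x4 ≤ 203   (crude fibre)
  x2 ≤ 0.9
  x1 ≤ 3.7
  x1, x2, x3, x4 ≥ 0.
The minimum-cost mix takes nothing from fish meal — only DDGS, meat-and-bone meal, oat hulls. Binding constraints: metabolisable energy, crude fibre, the DDGS cap.
Solving gives x2 = 0.9, x3 = 2.014, x4 = 0.2866.
Cost = 0.29·0.9 + 0.61·2.014 + 0.07·0.2866 = 1.5096.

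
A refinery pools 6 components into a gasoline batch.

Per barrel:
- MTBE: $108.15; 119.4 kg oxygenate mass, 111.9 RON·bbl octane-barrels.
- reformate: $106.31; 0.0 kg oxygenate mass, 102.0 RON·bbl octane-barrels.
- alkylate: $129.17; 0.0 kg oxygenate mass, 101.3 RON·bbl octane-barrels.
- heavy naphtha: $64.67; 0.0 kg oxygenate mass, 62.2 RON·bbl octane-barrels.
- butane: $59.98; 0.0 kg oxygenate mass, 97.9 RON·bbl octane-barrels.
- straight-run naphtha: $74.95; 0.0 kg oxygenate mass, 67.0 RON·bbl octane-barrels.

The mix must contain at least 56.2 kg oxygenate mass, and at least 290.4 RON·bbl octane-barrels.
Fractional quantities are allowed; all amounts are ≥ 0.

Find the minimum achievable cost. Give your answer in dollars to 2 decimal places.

$196.55

Let x1 = barrels of MTBE, x2 = barrels of reformate, x3 = barrels of alkylate, x4 = barrels of heavy naphtha, x5 = barrels of butane, x6 = barrels of straight-run naphtha.
Minimise 108.15x1 + 106.31x2 + 129.17x3 + 64.67x4 + 59.98x5 + 74.95x6 subject to:
  119.4x1 ≥ 56.2   (oxygenate mass)
  111.9x1 + 102x2 + 101.3x3 + 62.2x4 + 97.9x5 + 67x6 ≥ 290.4   (octane-barrels)
  x1, x2, x3, x4, x5, x6 ≥ 0.
The optimal basis is {MTBE, butane}; reformate, alkylate, heavy naphtha, straight-run naphtha drop out. The oxygenate mass and octane-barrels requirements are met with equality.
That vertex is x1 = 0.47069, x5 = 2.4283.
Hence cost = 108.15·0.47069 + 59.98·2.4283 = $196.5546.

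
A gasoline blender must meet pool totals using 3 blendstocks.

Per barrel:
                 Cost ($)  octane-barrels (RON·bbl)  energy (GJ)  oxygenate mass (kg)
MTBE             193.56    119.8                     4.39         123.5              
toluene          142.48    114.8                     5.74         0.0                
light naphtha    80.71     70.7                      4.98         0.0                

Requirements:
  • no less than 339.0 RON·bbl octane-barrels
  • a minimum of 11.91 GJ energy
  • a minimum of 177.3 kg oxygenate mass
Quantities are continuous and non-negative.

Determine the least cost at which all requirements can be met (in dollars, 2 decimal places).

$468.54

Let x1 = barrels of MTBE, x2 = barrels of toluene, x3 = barrels of light naphtha.
Minimise 193.56x1 + 142.48x2 + 80.71x3 subject to:
  119.8x1 + 114.8x2 + 70.7x3 ≥ 339   (octane-barrels)
  4.39x1 + 5.74x2 + 4.98x3 ≥ 11.91   (energy)
  123.5x1 ≥ 177.3   (oxygenate mass)
  x1, x2, x3 ≥ 0.
At the optimum only MTBE, light naphtha are positive (toluene = 0). There the octane-barrels and oxygenate mass constraints are tight.
So MTBE = 1.4356 barrels, light naphtha = 2.3623 barrels.
Total cost: 193.56·1.4356 + 80.71·2.3623 = 468.5360.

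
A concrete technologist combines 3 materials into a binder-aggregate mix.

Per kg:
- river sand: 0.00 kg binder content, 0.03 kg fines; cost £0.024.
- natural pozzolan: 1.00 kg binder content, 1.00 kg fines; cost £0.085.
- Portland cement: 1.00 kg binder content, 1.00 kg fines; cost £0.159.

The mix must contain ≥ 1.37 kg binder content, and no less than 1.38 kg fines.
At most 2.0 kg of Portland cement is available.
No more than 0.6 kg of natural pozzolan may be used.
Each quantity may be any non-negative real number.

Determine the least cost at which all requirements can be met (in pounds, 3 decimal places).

£0.175

This is a linear program. Let x1 = kg of river sand, x2 = kg of natural pozzolan, x3 = kg of Portland cement.
Minimize 0.024x1 + 0.085x2 + 0.159x3 subject to:
  1x2 + 1x3 ≥ 1.37   (binder content)
  0.03x1 + 1x2 + 1x3 ≥ 1.38   (fines)
  x3 ≤ 2
  x2 ≤ 0.6
  x1, x2, x3 ≥ 0.
The optimal basis is {natural pozzolan, Portland cement}; river sand drops out. There the fines and the natural pozzolan cap constraints are tight.
Solving gives x2 = 0.6, x3 = 0.78.
Total cost: 0.085·0.6 + 0.159·0.78 = 0.17502.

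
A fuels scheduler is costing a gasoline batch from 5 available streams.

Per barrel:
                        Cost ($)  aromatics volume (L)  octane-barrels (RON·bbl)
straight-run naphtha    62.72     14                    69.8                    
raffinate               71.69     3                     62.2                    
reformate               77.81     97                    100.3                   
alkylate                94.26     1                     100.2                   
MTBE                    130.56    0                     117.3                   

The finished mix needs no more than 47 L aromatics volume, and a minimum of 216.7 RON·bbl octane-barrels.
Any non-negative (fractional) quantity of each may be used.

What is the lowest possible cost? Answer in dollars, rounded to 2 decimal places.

Set it up as a linear program. Let x1 = barrels of straight-run naphtha, x2 = barrels of raffinate, x3 = barrels of reformate, x4 = barrels of alkylate, x5 = barrels of MTBE.
Minimise 62.72x1 + 71.69x2 + 77.81x3 + 94.26x4 + 130.56x5 with:
  14x1 + 3x2 + 97x3 + 1x4 ≤ 47   (aromatics volume)
  69.8x1 + 62.2x2 + 100.3x3 + 100.2x4 + 117.3x5 ≥ 216.7   (octane-barrels)
  x1, x2, x3, x4, x5 ≥ 0.
The optimal basis is {straight-run naphtha, reformate}; raffinate, alkylate, MTBE drop out. The aromatics volume and octane-barrels requirements are met with equality.
So straight-run naphtha = 3.0385 barrels, reformate = 0.04599 barrels.
Cost = 62.72·3.0385 + 77.81·0.04599 = 194.1532.

$194.15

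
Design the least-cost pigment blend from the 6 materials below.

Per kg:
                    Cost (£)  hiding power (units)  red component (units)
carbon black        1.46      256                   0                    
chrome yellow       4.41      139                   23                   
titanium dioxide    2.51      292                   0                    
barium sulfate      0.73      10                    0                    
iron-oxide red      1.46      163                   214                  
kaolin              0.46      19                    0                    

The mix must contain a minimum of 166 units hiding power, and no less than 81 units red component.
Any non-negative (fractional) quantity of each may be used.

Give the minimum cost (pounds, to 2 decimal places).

Let x1 = kg of carbon black, x2 = kg of chrome yellow, x3 = kg of titanium dioxide, x4 = kg of barium sulfate, x5 = kg of iron-oxide red, x6 = kg of kaolin.
Minimize 1.46x1 + 4.41x2 + 2.51x3 + 0.73x4 + 1.46x5 + 0.46x6 s.t.:
  256x1 + 139x2 + 292x3 + 10x4 + 163x5 + 19x6 ≥ 166   (hiding power)
  23x2 + 214x5 ≥ 81   (red component)
  x1, x2, x3, x4, x5, x6 ≥ 0.
The cheapest feasible vertex uses only carbon black, iron-oxide red; chrome yellow, titanium dioxide, barium sulfate, kaolin are not used. There the hiding power and red component constraints are tight.
Solving gives x1 = 0.4074, x5 = 0.3785.
Hence cost = 1.46·0.4074 + 1.46·0.3785 = £1.1474.

£1.15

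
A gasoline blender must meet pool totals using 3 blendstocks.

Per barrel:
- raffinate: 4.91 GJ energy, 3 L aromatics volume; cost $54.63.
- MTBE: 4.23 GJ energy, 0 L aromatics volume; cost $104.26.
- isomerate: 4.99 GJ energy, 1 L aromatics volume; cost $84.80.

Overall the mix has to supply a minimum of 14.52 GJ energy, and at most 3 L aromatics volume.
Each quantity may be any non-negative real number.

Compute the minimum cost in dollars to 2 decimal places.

$245.46

Let x1 = barrels of raffinate, x2 = barrels of MTBE, x3 = barrels of isomerate.
min 54.63x1 + 104.26x2 + 84.8x3 s.t.:
  4.91x1 + 4.23x2 + 4.99x3 ≥ 14.52   (energy)
  3x1 + 1x3 ≤ 3   (aromatics volume)
  x1, x2, x3 ≥ 0.
The minimum-cost mix takes nothing from MTBE — only raffinate, isomerate. Binding constraints: energy and aromatics volume.
Optimal quantities: raffinate = 0.044732 barrels, isomerate = 2.8658 barrels.
Hence cost = 54.63·0.044732 + 84.8·2.8658 = $245.4635.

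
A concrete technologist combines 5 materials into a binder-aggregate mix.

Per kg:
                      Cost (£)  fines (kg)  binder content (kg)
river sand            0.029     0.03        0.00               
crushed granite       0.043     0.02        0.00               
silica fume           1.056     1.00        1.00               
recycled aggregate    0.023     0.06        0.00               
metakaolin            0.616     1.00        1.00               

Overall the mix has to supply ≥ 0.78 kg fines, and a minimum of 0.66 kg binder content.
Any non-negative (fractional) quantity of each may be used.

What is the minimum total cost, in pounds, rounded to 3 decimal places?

Let x1 = kg of river sand, x2 = kg of crushed granite, x3 = kg of silica fume, x4 = kg of recycled aggregate, x5 = kg of metakaolin.
Minimise 0.029x1 + 0.043x2 + 1.056x3 + 0.023x4 + 0.616x5 with:
  0.03x1 + 0.02x2 + 1x3 + 0.06x4 + 1x5 ≥ 0.78   (fines)
  1x3 + 1x5 ≥ 0.66   (binder content)
  x1, x2, x3, x4, x5 ≥ 0.
At the optimum only recycled aggregate, metakaolin are positive (river sand, crushed granite, silica fume = 0). The fines and binder content requirements are met with equality.
So recycled aggregate = 2 kg, metakaolin = 0.66 kg.
Objective = 0.023·2 + 0.616·0.66 = 0.45256.

£0.453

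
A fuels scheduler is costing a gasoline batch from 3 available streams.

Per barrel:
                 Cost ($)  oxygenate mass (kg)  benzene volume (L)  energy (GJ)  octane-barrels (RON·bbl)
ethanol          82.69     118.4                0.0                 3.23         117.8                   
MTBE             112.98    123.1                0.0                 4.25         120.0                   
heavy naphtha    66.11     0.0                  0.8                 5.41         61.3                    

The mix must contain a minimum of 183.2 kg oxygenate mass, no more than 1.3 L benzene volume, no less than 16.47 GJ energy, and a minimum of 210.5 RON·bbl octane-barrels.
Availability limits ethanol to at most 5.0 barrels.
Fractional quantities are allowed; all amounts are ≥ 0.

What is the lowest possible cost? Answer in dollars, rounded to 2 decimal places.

This is a linear program. Let x1 = barrels of ethanol, x2 = barrels of MTBE, x3 = barrels of heavy naphtha.
Minimize 82.69x1 + 112.98x2 + 66.11x3 s.t.:
  118.4x1 + 123.1x2 ≥ 183.2   (oxygenate mass)
  0.8x3 ≤ 1.3   (benzene volume)
  3.23x1 + 4.25x2 + 5.41x3 ≥ 16.47   (energy)
  117.8x1 + 120x2 + 61.3x3 ≥ 210.5   (octane-barrels)
  x1 ≤ 5
  x1, x2, x3 ≥ 0.
At the optimum only ethanol, heavy naphtha are positive (MTBE = 0). The benzene volume and energy requirements are met with equality.
Solving gives x1 = 2.3773, x3 = 1.625.
Total cost: 82.69·2.3773 + 66.11·1.625 = 304.0077.

$304.01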